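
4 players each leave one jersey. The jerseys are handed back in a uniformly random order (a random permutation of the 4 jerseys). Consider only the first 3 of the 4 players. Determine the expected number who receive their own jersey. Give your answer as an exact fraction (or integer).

3/4

Let Xᵢ = 1 if person i gets their own jersey. For each i, P(Xᵢ=1) = 1/4.
By linearity of expectation, E[X₁+…+X_3] = 3·(1/4) = 3/4.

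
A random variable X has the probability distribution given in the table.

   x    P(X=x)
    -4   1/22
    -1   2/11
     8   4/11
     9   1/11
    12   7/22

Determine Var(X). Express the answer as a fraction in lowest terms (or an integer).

E[X] = (1/22)·(-4) + (2/11)·(-1) + (4/11)·8 + (1/11)·9 + (7/22)·12 = 79/11
E[X²] = (1/22)·16 + (2/11)·1 + (4/11)·64 + (1/11)·81 + (7/22)·144 = 851/11
Var(X) = 851/11 − (79/11)² = 3120/121

3120/121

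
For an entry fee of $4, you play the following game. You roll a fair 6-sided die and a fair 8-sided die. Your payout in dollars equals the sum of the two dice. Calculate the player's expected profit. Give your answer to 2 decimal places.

Distribution of the sum of the two dice: 2 w.p. 1/48, 3 w.p. 1/24, 4 w.p. 1/16, 5 w.p. 1/12, 6 w.p. 5/48, 7 w.p. 1/8, …
E[payout] = (1/48)·2 + (1/24)·3 + (1/16)·4 + (1/12)·5 + (5/48)·6 + (1/8)·7 + (1/8)·8 + (1/8)·9 + (5/48)·10 + (1/12)·11 + (1/16)·12 + (1/24)·13 + (1/48)·14 = 8
Expected profit = 8 − 4 = 4 ≈ $4.00

$4.00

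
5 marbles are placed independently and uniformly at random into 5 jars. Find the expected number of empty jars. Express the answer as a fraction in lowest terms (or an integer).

Let Xⱼ=1 if jar j is empty. P(Xⱼ=1) = ((5-1)/5)^5 = 1024/3125.
By linearity, E[#empty] = 5·1024/3125 = 1024/625.

1024/625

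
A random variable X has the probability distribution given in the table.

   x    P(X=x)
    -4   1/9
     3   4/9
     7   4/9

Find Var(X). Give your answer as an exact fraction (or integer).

104/9

E[X] = (1/9)·(-4) + (4/9)·3 + (4/9)·7 = 4
E[X²] = (1/9)·16 + (4/9)·9 + (4/9)·49 = 248/9
Var(X) = 248/9 − (4)² = 104/9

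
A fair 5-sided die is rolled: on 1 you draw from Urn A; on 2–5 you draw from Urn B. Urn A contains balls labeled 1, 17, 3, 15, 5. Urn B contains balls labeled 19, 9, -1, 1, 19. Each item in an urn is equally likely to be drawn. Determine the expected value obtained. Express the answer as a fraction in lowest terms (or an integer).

229/25

E[X | Urn A] = (1 + 17 + 3 + 15 + 5)/5 = 41/5
E[X | Urn B] = (19 + 9 − 1 + 1 + 19)/5 = 47/5
E[X] = (1/5)·41/5 + (4/5)·47/5 = 229/25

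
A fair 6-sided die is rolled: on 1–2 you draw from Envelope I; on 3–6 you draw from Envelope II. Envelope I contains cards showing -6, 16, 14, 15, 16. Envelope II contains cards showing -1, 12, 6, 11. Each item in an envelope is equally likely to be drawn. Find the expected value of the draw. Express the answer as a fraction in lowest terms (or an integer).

E[X | Envelope I] = (-6 + 16 + 14 + 15 + 16)/5 = 11
E[X | Envelope II] = (-1 + 12 + 6 + 11)/4 = 7
E[X] = (1/3)·11 + (2/3)·7 = 25/3

25/3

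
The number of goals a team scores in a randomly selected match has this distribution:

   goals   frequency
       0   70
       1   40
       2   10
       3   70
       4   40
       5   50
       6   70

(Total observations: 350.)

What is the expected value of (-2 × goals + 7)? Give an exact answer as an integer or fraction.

5/7

Total = 350, so P(goals=0) = 70/350, etc.
E[-2x+7] = (1/5)·7 + (4/35)·5 + (1/35)·3 + (1/5)·1 + (4/35)·(-1) + (1/7)·(-3) + (1/5)·(-5)
     = 5/7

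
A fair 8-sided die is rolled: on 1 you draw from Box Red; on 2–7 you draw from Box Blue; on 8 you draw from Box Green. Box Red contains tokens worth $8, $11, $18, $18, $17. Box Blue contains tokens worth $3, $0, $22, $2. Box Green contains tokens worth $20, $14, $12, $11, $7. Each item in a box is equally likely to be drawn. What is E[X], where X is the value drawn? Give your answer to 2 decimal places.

$8.46

E[X | Box Red] = (8 + 11 + 18 + 18 + 17)/5 = 72/5
E[X | Box Blue] = (3 + 0 + 22 + 2)/4 = 27/4
E[X | Box Green] = (20 + 14 + 12 + 11 + 7)/5 = 64/5
E[X] = (1/8)·72/5 + (3/4)·27/4 + (1/8)·64/5 = 677/80 ≈ 8.46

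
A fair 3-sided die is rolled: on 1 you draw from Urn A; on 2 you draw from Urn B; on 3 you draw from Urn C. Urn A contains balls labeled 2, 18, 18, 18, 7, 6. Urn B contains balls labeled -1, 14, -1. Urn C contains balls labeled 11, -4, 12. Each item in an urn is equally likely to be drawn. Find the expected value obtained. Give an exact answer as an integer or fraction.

131/18

E[X | Urn A] = (2 + 18 + 18 + 18 + 7 + 6)/6 = 23/2
E[X | Urn B] = (-1 + 14 − 1)/3 = 4
E[X | Urn C] = (11 − 4 + 12)/3 = 19/3
E[X] = (1/3)·23/2 + (1/3)·4 + (1/3)·19/3 = 131/18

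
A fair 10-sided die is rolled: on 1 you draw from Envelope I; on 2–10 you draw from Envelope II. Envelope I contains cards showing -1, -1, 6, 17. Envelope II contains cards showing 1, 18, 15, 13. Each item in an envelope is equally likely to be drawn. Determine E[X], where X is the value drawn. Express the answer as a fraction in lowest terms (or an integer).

E[X | Envelope I] = (-1 − 1 + 6 + 17)/4 = 21/4
E[X | Envelope II] = (1 + 18 + 15 + 13)/4 = 47/4
E[X] = (1/10)·21/4 + (9/10)·47/4 = 111/10

111/10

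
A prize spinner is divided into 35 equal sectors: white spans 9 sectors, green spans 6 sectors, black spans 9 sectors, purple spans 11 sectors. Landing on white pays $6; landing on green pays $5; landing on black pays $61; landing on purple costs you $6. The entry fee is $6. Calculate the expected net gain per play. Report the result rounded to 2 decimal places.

E[payout] = (9/35)·6 + (6/35)·5 + (9/35)·61 + (11/35)·(-6) = 81/5
Expected profit = 81/5 − 6 = 51/5 ≈ $10.20

$10.20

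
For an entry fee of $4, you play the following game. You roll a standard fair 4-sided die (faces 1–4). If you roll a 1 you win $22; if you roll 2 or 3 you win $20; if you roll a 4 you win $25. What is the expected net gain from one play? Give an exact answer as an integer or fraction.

71/4 dollars

E[payout] = (1/2)·20 + (1/4)·22 + (1/4)·25 = 87/4
Expected profit = 87/4 − 4 = 71/4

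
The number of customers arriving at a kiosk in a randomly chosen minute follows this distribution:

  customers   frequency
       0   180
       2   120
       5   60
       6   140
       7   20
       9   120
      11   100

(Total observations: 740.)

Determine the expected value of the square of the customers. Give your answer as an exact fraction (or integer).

1491/37

Total = 740, so P(customers=0) = 180/740, etc.
E[X²] = (9/37)·0 + (6/37)·4 + (3/37)·25 + (7/37)·36 + (1/37)·49 + (6/37)·81 + (5/37)·121
     = 1491/37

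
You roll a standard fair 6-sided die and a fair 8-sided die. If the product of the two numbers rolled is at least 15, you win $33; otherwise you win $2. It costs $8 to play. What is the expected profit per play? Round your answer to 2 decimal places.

$8.21

E[payout] = (13/24)·2 + (11/24)·33 = 389/24
Expected profit = 389/24 − 8 = 197/24 ≈ $8.21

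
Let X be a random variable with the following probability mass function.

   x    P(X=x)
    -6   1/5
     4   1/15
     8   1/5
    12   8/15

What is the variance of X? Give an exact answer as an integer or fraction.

E[X] = (1/5)·(-6) + (1/15)·4 + (1/5)·8 + (8/15)·12 = 106/15
E[X²] = (1/5)·36 + (1/15)·16 + (1/5)·64 + (8/15)·144 = 1468/15
Var(X) = 1468/15 − (106/15)² = 10784/225

10784/225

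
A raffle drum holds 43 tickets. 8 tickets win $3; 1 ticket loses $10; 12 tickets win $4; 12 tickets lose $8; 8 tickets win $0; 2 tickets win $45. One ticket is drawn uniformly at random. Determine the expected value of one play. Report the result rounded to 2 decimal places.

$1.30

E[payout] = (8/43)·3 + (1/43)·(-10) + (12/43)·4 + (12/43)·(-8) + (8/43)·0 + (2/43)·45 = 56/43
≈ $1.30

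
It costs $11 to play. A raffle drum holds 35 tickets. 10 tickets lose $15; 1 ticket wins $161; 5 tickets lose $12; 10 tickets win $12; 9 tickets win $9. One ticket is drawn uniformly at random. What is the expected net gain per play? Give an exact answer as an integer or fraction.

-233/35 dollars

E[payout] = (10/35)·(-15) + (1/35)·161 + (5/35)·(-12) + (10/35)·12 + (9/35)·9 = 152/35
Expected profit = 152/35 − 11 = -233/35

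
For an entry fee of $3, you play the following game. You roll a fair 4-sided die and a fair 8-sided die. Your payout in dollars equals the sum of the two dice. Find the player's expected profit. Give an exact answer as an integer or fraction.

Distribution of the sum of the two dice: 2 w.p. 1/32, 3 w.p. 1/16, 4 w.p. 3/32, 5 w.p. 1/8, 6 w.p. 1/8, 7 w.p. 1/8, …
E[payout] = (1/32)·2 + (1/16)·3 + (3/32)·4 + (1/8)·5 + (1/8)·6 + (1/8)·7 + (1/8)·8 + (1/8)·9 + (3/32)·10 + (1/16)·11 + (1/32)·12 = 7
Expected profit = 7 − 3 = 4

$4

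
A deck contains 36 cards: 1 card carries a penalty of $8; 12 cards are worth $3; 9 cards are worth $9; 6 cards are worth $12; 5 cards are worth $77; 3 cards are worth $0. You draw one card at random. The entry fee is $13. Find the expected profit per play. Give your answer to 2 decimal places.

$2.72

E[payout] = (1/36)·(-8) + (12/36)·3 + (9/36)·9 + (6/36)·12 + (5/36)·77 + (3/36)·0 = 283/18
Expected profit = 283/18 − 13 = 49/18 ≈ $2.72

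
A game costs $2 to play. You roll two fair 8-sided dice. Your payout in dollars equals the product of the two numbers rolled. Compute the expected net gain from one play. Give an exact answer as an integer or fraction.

73/4 dollars

Distribution of the product of the two numbers rolled: 1 w.p. 1/64, 2 w.p. 1/32, 3 w.p. 1/32, 4 w.p. 3/64, 5 w.p. 1/32, 6 w.p. 1/16, …
E[payout] = (1/64)·1 + (1/32)·2 + (1/32)·3 + (3/64)·4 + (1/32)·5 + (1/16)·6 + (1/32)·7 + (1/16)·8 + (1/64)·9 + (1/32)·10 + (1/16)·12 + (1/32)·14 + (1/32)·15 + (3/64)·16 + (1/32)·18 + (1/32)·20 + (1/32)·21 + (1/16)·24 + (1/64)·25 + (1/32)·28 + (1/32)·30 + (1/32)·32 + (1/32)·35 + (1/64)·36 + (1/32)·40 + (1/32)·42 + (1/32)·48 + (1/64)·49 + (1/32)·56 + (1/64)·64 = 81/4
Expected profit = 81/4 − 2 = 73/4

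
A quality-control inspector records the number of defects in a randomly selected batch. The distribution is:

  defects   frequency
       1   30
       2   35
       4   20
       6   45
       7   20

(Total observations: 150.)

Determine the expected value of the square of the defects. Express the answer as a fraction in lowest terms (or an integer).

Total = 150, so P(defects=1) = 30/150, etc.
E[X²] = (1/5)·1 + (7/30)·4 + (2/15)·16 + (3/10)·36 + (2/15)·49
     = 103/5

103/5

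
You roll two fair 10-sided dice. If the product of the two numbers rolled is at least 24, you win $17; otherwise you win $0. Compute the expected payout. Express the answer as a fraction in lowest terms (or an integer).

E[payout] = (12/25)·0 + (13/25)·17 = 221/25

221/25 dollars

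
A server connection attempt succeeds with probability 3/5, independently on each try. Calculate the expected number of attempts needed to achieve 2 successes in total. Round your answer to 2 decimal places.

By linearity (sum of 2 independent geometric waits), E[trials] = 2/p = 2/(3/5) = 10/3.
≈ 3.33

3.33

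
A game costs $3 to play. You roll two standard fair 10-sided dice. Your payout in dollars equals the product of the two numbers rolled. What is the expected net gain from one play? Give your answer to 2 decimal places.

$27.25

Distribution of the product of the two numbers rolled: 1 w.p. 1/100, 2 w.p. 1/50, 3 w.p. 1/50, 4 w.p. 3/100, 5 w.p. 1/50, 6 w.p. 1/25, …
E[payout] = (1/100)·1 + (1/50)·2 + (1/50)·3 + (3/100)·4 + (1/50)·5 + (1/25)·6 + (1/50)·7 + (1/25)·8 + (3/100)·9 + (1/25)·10 + (1/25)·12 + (1/50)·14 + (1/50)·15 + (3/100)·16 + (1/25)·18 + (1/25)·20 + (1/50)·21 + (1/25)·24 + (1/100)·25 + (1/50)·27 + (1/50)·28 + (1/25)·30 + (1/50)·32 + (1/50)·35 + (3/100)·36 + (1/25)·40 + (1/50)·42 + (1/50)·45 + (1/50)·48 + (1/100)·49 + (1/50)·50 + (1/50)·54 + (1/50)·56 + (1/50)·60 + (1/50)·63 + (1/100)·64 + (1/50)·70 + (1/50)·72 + (1/50)·80 + (1/100)·81 + (1/50)·90 + (1/100)·100 = 121/4
Expected profit = 121/4 − 3 = 109/4 ≈ $27.25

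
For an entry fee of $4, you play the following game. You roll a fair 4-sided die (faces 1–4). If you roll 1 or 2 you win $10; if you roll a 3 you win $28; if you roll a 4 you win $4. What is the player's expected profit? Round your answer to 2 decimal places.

E[payout] = (1/4)·4 + (1/2)·10 + (1/4)·28 = 13
Expected profit = 13 − 4 = 9 ≈ $9.00

$9.00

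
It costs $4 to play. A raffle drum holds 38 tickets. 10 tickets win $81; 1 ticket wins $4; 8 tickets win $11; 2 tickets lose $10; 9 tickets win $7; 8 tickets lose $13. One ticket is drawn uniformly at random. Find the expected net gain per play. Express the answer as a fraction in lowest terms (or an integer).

E[payout] = (10/38)·81 + (1/38)·4 + (8/38)·11 + (2/38)·(-10) + (9/38)·7 + (8/38)·(-13) = 841/38
Expected profit = 841/38 − 4 = 689/38

689/38 dollars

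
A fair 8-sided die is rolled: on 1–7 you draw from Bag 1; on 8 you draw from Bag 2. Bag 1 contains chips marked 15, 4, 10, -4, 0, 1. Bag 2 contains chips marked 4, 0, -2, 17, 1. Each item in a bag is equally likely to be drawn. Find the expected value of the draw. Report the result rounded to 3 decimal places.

4.292

E[X | Bag 1] = (15 + 4 + 10 − 4 + 0 + 1)/6 = 13/3
E[X | Bag 2] = (4 + 0 − 2 + 17 + 1)/5 = 4
E[X] = (7/8)·13/3 + (1/8)·4 = 103/24 ≈ 4.292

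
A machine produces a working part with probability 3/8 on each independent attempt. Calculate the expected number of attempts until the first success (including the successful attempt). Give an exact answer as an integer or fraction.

8/3

For a geometric distribution, E[trials] = 1/p = 1/(3/8) = 8/3.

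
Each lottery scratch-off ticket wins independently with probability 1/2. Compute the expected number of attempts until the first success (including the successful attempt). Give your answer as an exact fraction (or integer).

For a geometric distribution, E[trials] = 1/p = 1/(1/2) = 2.

2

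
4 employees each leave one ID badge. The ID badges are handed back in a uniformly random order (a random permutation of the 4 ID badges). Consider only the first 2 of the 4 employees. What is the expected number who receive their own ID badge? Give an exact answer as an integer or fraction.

Let Xᵢ = 1 if person i gets their own ID badge. For each i, P(Xᵢ=1) = 1/4.
By linearity of expectation, E[X₁+…+X_2] = 2·(1/4) = 1/2.

1/2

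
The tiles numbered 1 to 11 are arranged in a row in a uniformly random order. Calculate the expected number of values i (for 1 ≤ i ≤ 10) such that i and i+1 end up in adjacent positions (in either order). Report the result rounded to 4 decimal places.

1.8182

For each i ∈ {1,…,10}, let Xᵢ = 1 if i and i+1 are adjacent. P(Xᵢ=1) = 2·(11−1)!/11! = 2/11.
By linearity, E[ΣXᵢ] = (10)·(2/11) = 20/11.
≈ 1.8182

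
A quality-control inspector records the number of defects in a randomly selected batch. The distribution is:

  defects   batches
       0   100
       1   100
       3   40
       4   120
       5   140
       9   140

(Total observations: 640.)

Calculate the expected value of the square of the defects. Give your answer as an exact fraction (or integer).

861/32

Total = 640, so P(defects=0) = 100/640, etc.
E[X²] = (5/32)·0 + (5/32)·1 + (1/16)·9 + (3/16)·16 + (7/32)·25 + (7/32)·81
     = 861/32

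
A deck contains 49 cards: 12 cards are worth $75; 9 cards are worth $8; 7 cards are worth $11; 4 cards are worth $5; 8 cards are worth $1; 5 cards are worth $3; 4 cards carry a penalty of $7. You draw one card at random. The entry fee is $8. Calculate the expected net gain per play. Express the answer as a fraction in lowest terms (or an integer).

E[payout] = (12/49)·75 + (9/49)·8 + (7/49)·11 + (4/49)·5 + (8/49)·1 + (5/49)·3 + (4/49)·(-7) = 152/7
Expected profit = 152/7 − 8 = 96/7

96/7 dollars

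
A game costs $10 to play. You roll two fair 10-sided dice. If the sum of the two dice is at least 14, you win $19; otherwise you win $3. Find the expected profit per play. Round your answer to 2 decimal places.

-$2.52

E[payout] = (18/25)·3 + (7/25)·19 = 187/25
Expected profit = 187/25 − 10 = -63/25 ≈ -$2.52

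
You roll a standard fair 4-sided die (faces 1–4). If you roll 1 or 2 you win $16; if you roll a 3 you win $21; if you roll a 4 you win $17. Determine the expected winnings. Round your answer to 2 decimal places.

$17.50

E[payout] = (1/2)·16 + (1/4)·17 + (1/4)·21 = 35/2
≈ $17.50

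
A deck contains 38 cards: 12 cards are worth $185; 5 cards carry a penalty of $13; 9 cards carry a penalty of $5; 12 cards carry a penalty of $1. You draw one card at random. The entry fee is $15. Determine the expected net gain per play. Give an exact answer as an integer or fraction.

764/19 dollars

E[payout] = (12/38)·185 + (5/38)·(-13) + (9/38)·(-5) + (12/38)·(-1) = 1049/19
Expected profit = 1049/19 − 15 = 764/19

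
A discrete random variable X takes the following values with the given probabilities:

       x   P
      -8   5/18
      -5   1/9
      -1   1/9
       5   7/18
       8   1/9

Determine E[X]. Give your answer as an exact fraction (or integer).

E[X] = (5/18)·(-8) + (1/9)·(-5) + (1/9)·(-1) + (7/18)·5 + (1/9)·8
     = -1/18

-1/18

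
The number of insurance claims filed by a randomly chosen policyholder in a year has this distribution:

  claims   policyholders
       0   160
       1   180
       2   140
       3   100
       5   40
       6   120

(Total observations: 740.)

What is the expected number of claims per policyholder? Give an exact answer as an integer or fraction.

84/37

Total = 740, so P(claims=0) = 160/740, etc.
E[X] = (8/37)·0 + (9/37)·1 + (7/37)·2 + (5/37)·3 + (2/37)·5 + (6/37)·6
     = 84/37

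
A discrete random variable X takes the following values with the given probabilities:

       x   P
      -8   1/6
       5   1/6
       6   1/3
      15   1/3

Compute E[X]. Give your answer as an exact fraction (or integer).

13/2

E[X] = (1/6)·(-8) + (1/6)·5 + (1/3)·6 + (1/3)·15
     = 13/2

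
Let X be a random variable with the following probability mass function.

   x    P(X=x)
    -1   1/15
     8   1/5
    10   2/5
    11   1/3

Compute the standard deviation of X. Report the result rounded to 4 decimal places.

E[X] = 46/5, E[X²] = 466/5
Var(X) = E[X²] − (E[X])² = 466/5 − 2116/25 = 214/25
SD(X) = √(214/25) ≈ 2.9257

2.9257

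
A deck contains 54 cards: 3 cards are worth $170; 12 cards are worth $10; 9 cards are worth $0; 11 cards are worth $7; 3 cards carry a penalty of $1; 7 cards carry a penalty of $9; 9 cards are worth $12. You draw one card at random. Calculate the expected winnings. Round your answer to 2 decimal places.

E[payout] = (3/54)·170 + (12/54)·10 + (9/54)·0 + (11/54)·7 + (3/54)·(-1) + (7/54)·(-9) + (9/54)·12 = 749/54
≈ $13.87

$13.87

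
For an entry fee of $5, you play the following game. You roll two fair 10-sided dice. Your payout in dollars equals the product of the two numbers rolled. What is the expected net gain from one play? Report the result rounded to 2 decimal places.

Distribution of the product of the two numbers rolled: 1 w.p. 1/100, 2 w.p. 1/50, 3 w.p. 1/50, 4 w.p. 3/100, 5 w.p. 1/50, 6 w.p. 1/25, …
E[payout] = (1/100)·1 + (1/50)·2 + (1/50)·3 + (3/100)·4 + (1/50)·5 + (1/25)·6 + (1/50)·7 + (1/25)·8 + (3/100)·9 + (1/25)·10 + (1/25)·12 + (1/50)·14 + (1/50)·15 + (3/100)·16 + (1/25)·18 + (1/25)·20 + (1/50)·21 + (1/25)·24 + (1/100)·25 + (1/50)·27 + (1/50)·28 + (1/25)·30 + (1/50)·32 + (1/50)·35 + (3/100)·36 + (1/25)·40 + (1/50)·42 + (1/50)·45 + (1/50)·48 + (1/100)·49 + (1/50)·50 + (1/50)·54 + (1/50)·56 + (1/50)·60 + (1/50)·63 + (1/100)·64 + (1/50)·70 + (1/50)·72 + (1/50)·80 + (1/100)·81 + (1/50)·90 + (1/100)·100 = 121/4
Expected profit = 121/4 − 5 = 101/4 ≈ $25.25

$25.25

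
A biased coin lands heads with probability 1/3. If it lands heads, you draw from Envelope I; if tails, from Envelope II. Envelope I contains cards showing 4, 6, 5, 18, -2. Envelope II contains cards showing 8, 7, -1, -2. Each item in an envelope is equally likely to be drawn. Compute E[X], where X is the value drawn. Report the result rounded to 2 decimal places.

4.07

E[X | Envelope I] = (4 + 6 + 5 + 18 − 2)/5 = 31/5
E[X | Envelope II] = (8 + 7 − 1 − 2)/4 = 3
E[X] = (1/3)·31/5 + (2/3)·3 = 61/15 ≈ 4.07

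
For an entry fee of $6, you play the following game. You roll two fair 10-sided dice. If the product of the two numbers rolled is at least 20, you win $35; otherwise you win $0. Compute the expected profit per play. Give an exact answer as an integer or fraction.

E[payout] = (21/50)·0 + (29/50)·35 = 203/10
Expected profit = 203/10 − 6 = 143/10

143/10 dollars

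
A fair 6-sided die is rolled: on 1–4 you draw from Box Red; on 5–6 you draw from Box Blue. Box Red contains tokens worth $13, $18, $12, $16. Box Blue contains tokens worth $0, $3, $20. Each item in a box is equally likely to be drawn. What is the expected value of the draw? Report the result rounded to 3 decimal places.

E[X | Box Red] = (13 + 18 + 12 + 16)/4 = 59/4
E[X | Box Blue] = (0 + 3 + 20)/3 = 23/3
E[X] = (2/3)·59/4 + (1/3)·23/3 = 223/18 ≈ 12.389

$12.389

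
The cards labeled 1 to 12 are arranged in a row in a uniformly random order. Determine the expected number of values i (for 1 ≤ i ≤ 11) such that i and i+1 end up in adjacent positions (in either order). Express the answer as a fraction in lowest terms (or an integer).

For each i ∈ {1,…,11}, let Xᵢ = 1 if i and i+1 are adjacent. P(Xᵢ=1) = 2·(12−1)!/12! = 2/12.
By linearity, E[ΣXᵢ] = (11)·(2/12) = 11/6.

11/6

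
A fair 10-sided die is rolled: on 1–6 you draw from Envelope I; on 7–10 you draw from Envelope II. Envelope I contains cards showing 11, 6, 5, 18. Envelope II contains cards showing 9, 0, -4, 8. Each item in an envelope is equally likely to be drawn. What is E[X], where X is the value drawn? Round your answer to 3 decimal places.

E[X | Envelope I] = (11 + 6 + 5 + 18)/4 = 10
E[X | Envelope II] = (9 + 0 − 4 + 8)/4 = 13/4
E[X] = (3/5)·10 + (2/5)·13/4 = 73/10 ≈ 7.300

7.300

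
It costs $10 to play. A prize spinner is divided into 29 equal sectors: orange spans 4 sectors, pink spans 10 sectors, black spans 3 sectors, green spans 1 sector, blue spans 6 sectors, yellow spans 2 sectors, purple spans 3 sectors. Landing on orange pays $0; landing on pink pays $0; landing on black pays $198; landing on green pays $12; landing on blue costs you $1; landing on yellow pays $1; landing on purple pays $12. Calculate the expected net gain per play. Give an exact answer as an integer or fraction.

$12

E[payout] = (4/29)·0 + (10/29)·0 + (3/29)·198 + (1/29)·12 + (6/29)·(-1) + (2/29)·1 + (3/29)·12 = 22
Expected profit = 22 − 10 = 12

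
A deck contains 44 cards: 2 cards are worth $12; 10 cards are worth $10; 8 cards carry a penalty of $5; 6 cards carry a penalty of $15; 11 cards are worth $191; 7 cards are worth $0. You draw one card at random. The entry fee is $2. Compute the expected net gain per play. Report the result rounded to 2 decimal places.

E[payout] = (2/44)·12 + (10/44)·10 + (8/44)·(-5) + (6/44)·(-15) + (11/44)·191 + (7/44)·0 = 2095/44
Expected profit = 2095/44 − 2 = 2007/44 ≈ $45.61

$45.61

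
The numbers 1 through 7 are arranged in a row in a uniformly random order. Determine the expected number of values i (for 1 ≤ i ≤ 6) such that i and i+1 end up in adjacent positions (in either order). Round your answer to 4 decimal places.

1.7143

For each i ∈ {1,…,6}, let Xᵢ = 1 if i and i+1 are adjacent. P(Xᵢ=1) = 2·(7−1)!/7! = 2/7.
By linearity, E[ΣXᵢ] = (6)·(2/7) = 12/7.
≈ 1.7143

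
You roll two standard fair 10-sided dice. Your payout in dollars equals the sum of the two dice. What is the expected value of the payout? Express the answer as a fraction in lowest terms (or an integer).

Distribution of the sum of the two dice: 2 w.p. 1/100, 3 w.p. 1/50, 4 w.p. 3/100, 5 w.p. 1/25, 6 w.p. 1/20, 7 w.p. 3/50, …
E[payout] = (1/100)·2 + (1/50)·3 + (3/100)·4 + (1/25)·5 + (1/20)·6 + (3/50)·7 + (7/100)·8 + (2/25)·9 + (9/100)·10 + (1/10)·11 + (9/100)·12 + (2/25)·13 + (7/100)·14 + (3/50)·15 + (1/20)·16 + (1/25)·17 + (3/100)·18 + (1/50)·19 + (1/100)·20 = 11

$11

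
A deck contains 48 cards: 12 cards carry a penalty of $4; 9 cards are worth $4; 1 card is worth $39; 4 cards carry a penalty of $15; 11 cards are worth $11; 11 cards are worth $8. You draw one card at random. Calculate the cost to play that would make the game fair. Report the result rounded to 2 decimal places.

E[payout] = (12/48)·(-4) + (9/48)·4 + (1/48)·39 + (4/48)·(-15) + (11/48)·11 + (11/48)·8 = 11/3
Fair fee = E[payout] = 11/3 ≈ $3.67

$3.67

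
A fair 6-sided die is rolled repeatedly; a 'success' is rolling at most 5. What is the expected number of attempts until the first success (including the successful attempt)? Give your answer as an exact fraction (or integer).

For a geometric distribution, E[trials] = 1/p = 1/(5/6) = 6/5.

6/5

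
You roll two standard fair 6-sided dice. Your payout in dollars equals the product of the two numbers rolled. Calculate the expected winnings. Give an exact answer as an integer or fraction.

Distribution of the product of the two numbers rolled: 1 w.p. 1/36, 2 w.p. 1/18, 3 w.p. 1/18, 4 w.p. 1/12, 5 w.p. 1/18, 6 w.p. 1/9, …
E[payout] = (1/36)·1 + (1/18)·2 + (1/18)·3 + (1/12)·4 + (1/18)·5 + (1/9)·6 + (1/18)·8 + (1/36)·9 + (1/18)·10 + (1/9)·12 + (1/18)·15 + (1/36)·16 + (1/18)·18 + (1/18)·20 + (1/18)·24 + (1/36)·25 + (1/18)·30 + (1/36)·36 = 49/4

49/4 dollars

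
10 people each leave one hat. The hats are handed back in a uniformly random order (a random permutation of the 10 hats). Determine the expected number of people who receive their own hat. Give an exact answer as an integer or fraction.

1

Let Xᵢ = 1 if person i gets their own hat. For each i, P(Xᵢ=1) = 1/10.
By linearity of expectation, E[X₁+…+X_10] = 10·(1/10) = 1.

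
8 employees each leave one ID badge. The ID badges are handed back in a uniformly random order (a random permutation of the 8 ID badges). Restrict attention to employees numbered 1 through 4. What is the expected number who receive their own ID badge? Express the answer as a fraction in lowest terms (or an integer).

1/2

Let Xᵢ = 1 if person i gets their own ID badge. For each i, P(Xᵢ=1) = 1/8.
By linearity of expectation, E[X₁+…+X_4] = 4·(1/8) = 1/2.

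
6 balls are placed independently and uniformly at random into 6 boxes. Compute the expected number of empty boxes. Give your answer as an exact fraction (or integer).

Let Xⱼ=1 if box j is empty. P(Xⱼ=1) = ((6-1)/6)^6 = 15625/46656.
By linearity, E[#empty] = 6·15625/46656 = 15625/7776.

15625/7776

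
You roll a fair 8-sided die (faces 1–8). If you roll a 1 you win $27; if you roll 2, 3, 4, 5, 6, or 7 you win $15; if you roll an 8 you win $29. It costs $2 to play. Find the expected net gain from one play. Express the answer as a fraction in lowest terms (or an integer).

65/4 dollars

E[payout] = (3/4)·15 + (1/8)·27 + (1/8)·29 = 73/4
Expected profit = 73/4 − 2 = 65/4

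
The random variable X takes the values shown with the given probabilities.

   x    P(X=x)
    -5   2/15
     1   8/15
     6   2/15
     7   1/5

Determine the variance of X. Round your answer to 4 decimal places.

E[X] = (2/15)·(-5) + (8/15)·1 + (2/15)·6 + (1/5)·7 = 31/15
E[X²] = (2/15)·25 + (8/15)·1 + (2/15)·36 + (1/5)·49 = 277/15
Var(X) = 277/15 − (31/15)² = 3194/225 ≈ 14.1956

14.1956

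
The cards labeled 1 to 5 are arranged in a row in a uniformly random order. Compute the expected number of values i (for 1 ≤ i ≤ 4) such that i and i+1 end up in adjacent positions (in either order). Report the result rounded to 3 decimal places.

For each i ∈ {1,…,4}, let Xᵢ = 1 if i and i+1 are adjacent. P(Xᵢ=1) = 2·(5−1)!/5! = 2/5.
By linearity, E[ΣXᵢ] = (4)·(2/5) = 8/5.
≈ 1.600

1.600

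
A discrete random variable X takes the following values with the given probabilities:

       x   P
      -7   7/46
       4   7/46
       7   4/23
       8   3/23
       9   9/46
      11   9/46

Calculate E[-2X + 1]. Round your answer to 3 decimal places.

E[-2x+1] = (7/46)·15 + (7/46)·(-7) + (4/23)·(-13) + (3/23)·(-15) + (9/46)·(-17) + (9/46)·(-21)
     = -240/23 ≈ -10.435

-10.435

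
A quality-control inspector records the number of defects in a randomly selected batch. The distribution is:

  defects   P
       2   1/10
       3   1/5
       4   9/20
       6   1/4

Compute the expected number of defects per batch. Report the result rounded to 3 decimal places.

4.100

E[X] = (1/10)·2 + (1/5)·3 + (9/20)·4 + (1/4)·6
     = 41/10 ≈ 4.100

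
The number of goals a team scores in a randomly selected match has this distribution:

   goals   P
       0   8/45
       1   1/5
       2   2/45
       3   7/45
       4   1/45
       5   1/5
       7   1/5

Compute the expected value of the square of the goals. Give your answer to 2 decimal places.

16.93

E[X²] = (8/45)·0 + (1/5)·1 + (2/45)·4 + (7/45)·9 + (1/45)·16 + (1/5)·25 + (1/5)·49
     = 254/15 ≈ 16.93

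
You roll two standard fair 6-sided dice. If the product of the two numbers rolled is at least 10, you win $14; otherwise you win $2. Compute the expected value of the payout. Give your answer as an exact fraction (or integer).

25/3 dollars

E[payout] = (17/36)·2 + (19/36)·14 = 25/3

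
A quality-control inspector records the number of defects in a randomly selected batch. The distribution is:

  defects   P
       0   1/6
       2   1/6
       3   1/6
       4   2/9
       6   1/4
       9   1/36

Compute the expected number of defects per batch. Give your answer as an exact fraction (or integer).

E[X] = (1/6)·0 + (1/6)·2 + (1/6)·3 + (2/9)·4 + (1/4)·6 + (1/36)·9
     = 125/36

125/36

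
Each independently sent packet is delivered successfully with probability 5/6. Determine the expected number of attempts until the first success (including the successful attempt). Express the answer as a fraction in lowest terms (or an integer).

For a geometric distribution, E[trials] = 1/p = 1/(5/6) = 6/5.

6/5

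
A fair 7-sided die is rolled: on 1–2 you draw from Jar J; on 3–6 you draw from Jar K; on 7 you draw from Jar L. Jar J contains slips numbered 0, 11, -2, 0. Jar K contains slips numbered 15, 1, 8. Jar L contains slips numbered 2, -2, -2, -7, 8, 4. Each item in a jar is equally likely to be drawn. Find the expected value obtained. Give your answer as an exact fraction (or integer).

E[X | Jar J] = (0 + 11 − 2 + 0)/4 = 9/4
E[X | Jar K] = (15 + 1 + 8)/3 = 8
E[X | Jar L] = (2 − 2 − 2 − 7 + 8 + 4)/6 = 1/2
E[X] = (2/7)·9/4 + (4/7)·8 + (1/7)·1/2 = 37/7

37/7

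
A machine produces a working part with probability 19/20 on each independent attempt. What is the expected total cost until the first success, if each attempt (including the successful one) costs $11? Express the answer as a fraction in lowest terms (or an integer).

220/19 dollars

E[#attempts] = 1/p = 20/19; E[cost] = 11·20/19 = 220/19.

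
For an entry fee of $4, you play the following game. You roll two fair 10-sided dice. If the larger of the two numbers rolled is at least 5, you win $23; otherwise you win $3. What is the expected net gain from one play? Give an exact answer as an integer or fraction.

E[payout] = (4/25)·3 + (21/25)·23 = 99/5
Expected profit = 99/5 − 4 = 79/5

79/5 dollars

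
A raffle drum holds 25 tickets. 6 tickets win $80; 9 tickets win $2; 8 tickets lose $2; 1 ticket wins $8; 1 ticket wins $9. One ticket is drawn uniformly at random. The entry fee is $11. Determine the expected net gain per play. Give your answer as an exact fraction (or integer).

224/25 dollars

E[payout] = (6/25)·80 + (9/25)·2 + (8/25)·(-2) + (1/25)·8 + (1/25)·9 = 499/25
Expected profit = 499/25 − 11 = 224/25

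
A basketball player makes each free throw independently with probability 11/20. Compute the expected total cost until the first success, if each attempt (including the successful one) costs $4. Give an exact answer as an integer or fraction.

E[#attempts] = 1/p = 20/11; E[cost] = 4·20/11 = 80/11.

80/11 dollars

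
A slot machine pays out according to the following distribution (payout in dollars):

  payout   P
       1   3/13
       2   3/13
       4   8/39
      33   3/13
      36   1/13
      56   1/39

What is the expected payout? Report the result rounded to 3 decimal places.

$13.333

E[X] = (3/13)·1 + (3/13)·2 + (8/39)·4 + (3/13)·33 + (1/13)·36 + (1/39)·56
     = 40/3 ≈ 13.333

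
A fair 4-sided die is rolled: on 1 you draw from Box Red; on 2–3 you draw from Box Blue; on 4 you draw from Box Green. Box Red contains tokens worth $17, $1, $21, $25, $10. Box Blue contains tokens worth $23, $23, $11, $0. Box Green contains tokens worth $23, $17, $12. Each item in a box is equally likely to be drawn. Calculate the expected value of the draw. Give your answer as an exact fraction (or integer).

1819/120 dollars

E[X | Box Red] = (17 + 1 + 21 + 25 + 10)/5 = 74/5
E[X | Box Blue] = (23 + 23 + 11 + 0)/4 = 57/4
E[X | Box Green] = (23 + 17 + 12)/3 = 52/3
E[X] = (1/4)·74/5 + (1/2)·57/4 + (1/4)·52/3 = 1819/120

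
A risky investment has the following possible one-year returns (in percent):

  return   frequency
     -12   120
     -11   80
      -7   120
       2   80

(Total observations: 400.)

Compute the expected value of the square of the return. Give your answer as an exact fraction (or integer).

829/10

Total = 400, so P(return=-12) = 120/400, etc.
E[X²] = (3/10)·144 + (1/5)·121 + (3/10)·49 + (1/5)·4
     = 829/10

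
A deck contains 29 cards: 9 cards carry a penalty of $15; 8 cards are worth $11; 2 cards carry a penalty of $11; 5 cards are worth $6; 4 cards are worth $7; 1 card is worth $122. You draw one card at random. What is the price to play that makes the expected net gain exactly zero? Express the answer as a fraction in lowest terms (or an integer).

111/29 dollars

E[payout] = (9/29)·(-15) + (8/29)·11 + (2/29)·(-11) + (5/29)·6 + (4/29)·7 + (1/29)·122 = 111/29
Fair fee = E[payout] = 111/29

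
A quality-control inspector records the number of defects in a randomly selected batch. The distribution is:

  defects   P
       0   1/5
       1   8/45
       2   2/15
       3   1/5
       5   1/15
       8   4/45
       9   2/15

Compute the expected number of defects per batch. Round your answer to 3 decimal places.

E[X] = (1/5)·0 + (8/45)·1 + (2/15)·2 + (1/5)·3 + (1/15)·5 + (4/45)·8 + (2/15)·9
     = 148/45 ≈ 3.289

3.289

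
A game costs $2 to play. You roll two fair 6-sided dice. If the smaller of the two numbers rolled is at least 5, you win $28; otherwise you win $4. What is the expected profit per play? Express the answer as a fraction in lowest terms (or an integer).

14/3 dollars

E[payout] = (8/9)·4 + (1/9)·28 = 20/3
Expected profit = 20/3 − 2 = 14/3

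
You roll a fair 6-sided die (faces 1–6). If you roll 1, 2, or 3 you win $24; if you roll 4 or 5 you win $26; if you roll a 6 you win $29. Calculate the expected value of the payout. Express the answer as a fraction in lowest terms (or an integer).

E[payout] = (1/2)·24 + (1/3)·26 + (1/6)·29 = 51/2

51/2 dollars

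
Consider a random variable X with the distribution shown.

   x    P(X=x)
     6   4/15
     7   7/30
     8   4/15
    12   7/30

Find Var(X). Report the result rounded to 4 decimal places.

5.0056

E[X] = (4/15)·6 + (7/30)·7 + (4/15)·8 + (7/30)·12 = 49/6
E[X²] = (4/15)·36 + (7/30)·49 + (4/15)·64 + (7/30)·144 = 717/10
Var(X) = 717/10 − (49/6)² = 901/180 ≈ 5.0056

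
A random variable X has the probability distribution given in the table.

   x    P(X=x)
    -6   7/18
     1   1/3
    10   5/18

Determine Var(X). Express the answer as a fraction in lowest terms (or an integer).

3362/81

E[X] = (7/18)·(-6) + (1/3)·1 + (5/18)·10 = 7/9
E[X²] = (7/18)·36 + (1/3)·1 + (5/18)·100 = 379/9
Var(X) = 379/9 − (7/9)² = 3362/81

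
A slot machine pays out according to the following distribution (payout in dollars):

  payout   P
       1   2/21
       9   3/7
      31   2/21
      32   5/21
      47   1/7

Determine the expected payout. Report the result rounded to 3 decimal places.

$21.238

E[X] = (2/21)·1 + (3/7)·9 + (2/21)·31 + (5/21)·32 + (1/7)·47
     = 446/21 ≈ 21.238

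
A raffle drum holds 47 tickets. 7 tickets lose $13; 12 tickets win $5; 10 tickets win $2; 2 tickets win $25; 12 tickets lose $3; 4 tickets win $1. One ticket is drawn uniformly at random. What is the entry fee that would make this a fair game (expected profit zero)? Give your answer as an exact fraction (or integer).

7/47 dollars

E[payout] = (7/47)·(-13) + (12/47)·5 + (10/47)·2 + (2/47)·25 + (12/47)·(-3) + (4/47)·1 = 7/47
Fair fee = E[payout] = 7/47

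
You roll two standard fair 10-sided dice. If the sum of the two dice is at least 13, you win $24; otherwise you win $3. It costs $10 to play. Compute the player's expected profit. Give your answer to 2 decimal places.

$0.56

E[payout] = (16/25)·3 + (9/25)·24 = 264/25
Expected profit = 264/25 − 10 = 14/25 ≈ $0.56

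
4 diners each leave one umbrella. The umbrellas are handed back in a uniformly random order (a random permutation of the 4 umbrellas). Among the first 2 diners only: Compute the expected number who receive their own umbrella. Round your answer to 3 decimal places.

0.500

Let Xᵢ = 1 if person i gets their own umbrella. For each i, P(Xᵢ=1) = 1/4.
By linearity of expectation, E[X₁+…+X_2] = 2·(1/4) = 1/2.
≈ 0.500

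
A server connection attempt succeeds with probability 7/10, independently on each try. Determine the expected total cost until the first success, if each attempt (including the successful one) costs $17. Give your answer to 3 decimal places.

$24.286

E[#attempts] = 1/p = 10/7; E[cost] = 17·10/7 = 170/7.
≈ 24.286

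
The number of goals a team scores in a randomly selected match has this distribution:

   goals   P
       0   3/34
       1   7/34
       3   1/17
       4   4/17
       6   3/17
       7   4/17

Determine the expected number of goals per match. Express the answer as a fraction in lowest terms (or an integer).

137/34

E[X] = (3/34)·0 + (7/34)·1 + (1/17)·3 + (4/17)·4 + (3/17)·6 + (4/17)·7
     = 137/34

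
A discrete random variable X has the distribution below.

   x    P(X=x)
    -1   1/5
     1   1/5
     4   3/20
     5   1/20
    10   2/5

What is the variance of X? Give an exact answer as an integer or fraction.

8211/400

E[X] = (1/5)·(-1) + (1/5)·1 + (3/20)·4 + (1/20)·5 + (2/5)·10 = 97/20
E[X²] = (1/5)·1 + (1/5)·1 + (3/20)·16 + (1/20)·25 + (2/5)·100 = 881/20
Var(X) = 881/20 − (97/20)² = 8211/400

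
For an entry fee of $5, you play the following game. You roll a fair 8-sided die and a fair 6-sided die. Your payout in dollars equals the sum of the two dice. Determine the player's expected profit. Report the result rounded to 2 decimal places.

$3.00

Distribution of the sum of the two dice: 2 w.p. 1/48, 3 w.p. 1/24, 4 w.p. 1/16, 5 w.p. 1/12, 6 w.p. 5/48, 7 w.p. 1/8, …
E[payout] = (1/48)·2 + (1/24)·3 + (1/16)·4 + (1/12)·5 + (5/48)·6 + (1/8)·7 + (1/8)·8 + (1/8)·9 + (5/48)·10 + (1/12)·11 + (1/16)·12 + (1/24)·13 + (1/48)·14 = 8
Expected profit = 8 − 5 = 3 ≈ $3.00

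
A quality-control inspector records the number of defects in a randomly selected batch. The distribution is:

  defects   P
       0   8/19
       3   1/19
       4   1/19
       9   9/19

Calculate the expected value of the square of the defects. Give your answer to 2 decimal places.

E[X²] = (8/19)·0 + (1/19)·9 + (1/19)·16 + (9/19)·81
     = 754/19 ≈ 39.68

39.68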